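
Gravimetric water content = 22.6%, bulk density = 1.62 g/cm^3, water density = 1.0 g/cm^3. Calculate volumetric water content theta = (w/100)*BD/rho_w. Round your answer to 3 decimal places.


Step 1: theta = (w / 100) * BD / rho_w
Step 2: theta = (22.6 / 100) * 1.62 / 1.0
Step 3: theta = 0.226 * 1.62
Step 4: theta = 0.366

0.366


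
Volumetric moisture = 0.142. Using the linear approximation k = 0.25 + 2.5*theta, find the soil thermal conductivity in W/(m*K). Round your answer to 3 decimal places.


Step 1: k = 0.25 + 2.5 * theta
Step 2: k = 0.25 + 2.5 * 0.142
Step 3: k = 0.25 + 0.355
Step 4: k = 0.605 W/(m*K)

0.605


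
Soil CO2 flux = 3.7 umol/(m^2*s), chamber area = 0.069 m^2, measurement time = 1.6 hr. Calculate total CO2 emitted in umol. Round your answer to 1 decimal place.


Step 1: Convert time to seconds: 1.6 hr * 3600 = 5760.0 s
Step 2: Total = flux * area * time_s
Step 3: Total = 3.7 * 0.069 * 5760.0
Step 4: Total = 1470.5 umol

1470.5


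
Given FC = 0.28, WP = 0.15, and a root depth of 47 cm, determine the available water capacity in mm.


Step 1: Available water = (FC - WP) * depth * 10
Step 2: AW = (0.28 - 0.15) * 47 * 10
Step 3: AW = 0.13 * 47 * 10
Step 4: AW = 61.1 mm

61.1


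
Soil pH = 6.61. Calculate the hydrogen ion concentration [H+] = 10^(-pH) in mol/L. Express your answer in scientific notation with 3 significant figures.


Step 1: [H+] = 10^(-pH)
Step 2: [H+] = 10^(-6.61)
Step 3: [H+] = 2.45e-07 mol/L

2.45e-07


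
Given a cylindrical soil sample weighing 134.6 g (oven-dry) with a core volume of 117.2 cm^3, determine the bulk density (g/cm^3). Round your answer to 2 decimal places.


Step 1: Identify the formula: BD = dry mass / volume
Step 2: Substitute values: BD = 134.6 / 117.2
Step 3: BD = 1.15 g/cm^3

1.15


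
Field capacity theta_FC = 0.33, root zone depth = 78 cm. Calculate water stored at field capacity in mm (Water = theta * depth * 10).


Step 1: Water (mm) = theta_FC * depth (cm) * 10
Step 2: Water = 0.33 * 78 * 10
Step 3: Water = 257.4 mm

257.4


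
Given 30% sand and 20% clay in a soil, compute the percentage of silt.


Step 1: sand + silt + clay = 100%
Step 2: silt = 100 - sand - clay
Step 3: silt = 100 - 30 - 20
Step 4: silt = 50%

50


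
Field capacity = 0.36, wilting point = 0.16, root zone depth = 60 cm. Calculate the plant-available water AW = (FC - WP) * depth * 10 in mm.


Step 1: Available water = (FC - WP) * depth * 10
Step 2: AW = (0.36 - 0.16) * 60 * 10
Step 3: AW = 0.2 * 60 * 10
Step 4: AW = 120.0 mm

120.0


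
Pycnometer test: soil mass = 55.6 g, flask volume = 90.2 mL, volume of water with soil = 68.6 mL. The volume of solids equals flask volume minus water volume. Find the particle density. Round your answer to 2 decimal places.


Step 1: Volume of solids = flask volume - water volume with soil
Step 2: V_solids = 90.2 - 68.6 = 21.6 mL
Step 3: Particle density = mass / V_solids = 55.6 / 21.6 = 2.57 g/cm^3

2.57


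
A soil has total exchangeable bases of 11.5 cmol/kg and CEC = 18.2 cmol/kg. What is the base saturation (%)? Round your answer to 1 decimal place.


Step 1: BS = 100 * (sum of bases) / CEC
Step 2: BS = 100 * 11.5 / 18.2
Step 3: BS = 63.2%

63.2


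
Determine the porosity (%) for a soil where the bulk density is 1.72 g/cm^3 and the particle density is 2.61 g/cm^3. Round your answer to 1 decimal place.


Step 1: Formula: n = 100 * (1 - BD / PD)
Step 2: n = 100 * (1 - 1.72 / 2.61)
Step 3: n = 100 * (1 - 0.659)
Step 4: n = 34.1%

34.1


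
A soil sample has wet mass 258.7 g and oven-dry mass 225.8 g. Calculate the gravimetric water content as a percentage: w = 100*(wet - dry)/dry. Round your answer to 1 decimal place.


Step 1: Water mass = wet - dry = 258.7 - 225.8 = 32.9 g
Step 2: w = 100 * water mass / dry mass
Step 3: w = 100 * 32.9 / 225.8 = 14.6%

14.6


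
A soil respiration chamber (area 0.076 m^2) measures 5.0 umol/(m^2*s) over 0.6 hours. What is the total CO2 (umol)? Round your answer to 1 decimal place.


Step 1: Convert time to seconds: 0.6 hr * 3600 = 2160.0 s
Step 2: Total = flux * area * time_s
Step 3: Total = 5.0 * 0.076 * 2160.0
Step 4: Total = 820.8 umol

820.8


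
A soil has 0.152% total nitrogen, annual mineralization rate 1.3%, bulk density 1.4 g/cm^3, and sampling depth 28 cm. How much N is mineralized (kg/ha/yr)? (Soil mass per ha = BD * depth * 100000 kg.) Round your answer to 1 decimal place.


Step 1: Soil mass per ha = BD * depth * 100000 = 1.4 * 28 * 100000 = 3920000 kg
Step 2: Total N pool = soil mass * N%/100 = 3920000 * 0.152/100 = 5958.4 kg/ha
Step 3: N mineralized = N pool * rate%/100 = 5958.4 * 1.3/100 = 77.5 kg/ha/yr

77.5


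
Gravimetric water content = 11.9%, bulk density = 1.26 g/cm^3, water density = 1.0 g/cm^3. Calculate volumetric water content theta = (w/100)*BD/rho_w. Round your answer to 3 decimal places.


Step 1: theta = (w / 100) * BD / rho_w
Step 2: theta = (11.9 / 100) * 1.26 / 1.0
Step 3: theta = 0.119 * 1.26
Step 4: theta = 0.15

0.15


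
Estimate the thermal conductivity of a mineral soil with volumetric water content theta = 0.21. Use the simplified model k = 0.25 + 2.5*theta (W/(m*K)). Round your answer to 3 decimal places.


Step 1: k = 0.25 + 2.5 * theta
Step 2: k = 0.25 + 2.5 * 0.21
Step 3: k = 0.25 + 0.525
Step 4: k = 0.775 W/(m*K)

0.775


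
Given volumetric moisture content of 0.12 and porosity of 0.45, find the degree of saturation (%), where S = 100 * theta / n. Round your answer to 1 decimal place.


Step 1: S = 100 * theta_v / n
Step 2: S = 100 * 0.12 / 0.45
Step 3: S = 26.7%

26.7


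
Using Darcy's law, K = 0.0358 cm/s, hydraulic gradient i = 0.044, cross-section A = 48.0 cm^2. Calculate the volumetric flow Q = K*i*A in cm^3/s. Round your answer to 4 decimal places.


Step 1: Apply Darcy's law: Q = K * i * A
Step 2: Q = 0.0358 * 0.044 * 48.0
Step 3: Q = 0.0756 cm^3/s

0.0756


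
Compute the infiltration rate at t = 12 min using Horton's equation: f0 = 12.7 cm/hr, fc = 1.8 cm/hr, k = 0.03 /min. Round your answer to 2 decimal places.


Step 1: f = fc + (f0 - fc) * exp(-k * t)
Step 2: exp(-0.03 * 12) = 0.697676
Step 3: f = 1.8 + (12.7 - 1.8) * 0.697676
Step 4: f = 1.8 + 10.9 * 0.697676
Step 5: f = 9.4 cm/hr

9.4


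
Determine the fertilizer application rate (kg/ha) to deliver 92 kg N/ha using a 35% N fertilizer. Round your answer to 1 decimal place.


Step 1: Fertilizer rate = target N / (N content / 100)
Step 2: Rate = 92 / (35 / 100)
Step 3: Rate = 92 / 0.35
Step 4: Rate = 262.9 kg/ha

262.9


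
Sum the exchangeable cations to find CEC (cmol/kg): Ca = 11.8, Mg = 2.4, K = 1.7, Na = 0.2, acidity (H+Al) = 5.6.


Step 1: CEC = Ca + Mg + K + Na + (H+Al)
Step 2: CEC = 11.8 + 2.4 + 1.7 + 0.2 + 5.6
Step 3: CEC = 21.7 cmol/kg

21.7


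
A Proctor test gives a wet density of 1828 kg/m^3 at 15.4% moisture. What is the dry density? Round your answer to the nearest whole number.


Step 1: Dry density = wet density / (1 + w/100)
Step 2: Dry density = 1828 / (1 + 15.4/100)
Step 3: Dry density = 1828 / 1.154
Step 4: Dry density = 1584 kg/m^3

1584


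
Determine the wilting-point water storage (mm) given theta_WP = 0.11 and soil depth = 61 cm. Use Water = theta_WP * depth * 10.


Step 1: Water (mm) = theta_WP * depth * 10
Step 2: Water = 0.11 * 61 * 10
Step 3: Water = 67.1 mm

67.1


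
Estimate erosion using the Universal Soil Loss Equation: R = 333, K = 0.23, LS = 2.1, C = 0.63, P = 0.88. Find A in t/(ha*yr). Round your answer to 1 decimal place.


Step 1: A = R * K * LS * C * P
Step 2: R * K = 333 * 0.23 = 76.59
Step 3: (R*K) * LS = 76.59 * 2.1 = 160.839
Step 4: * C * P = 160.839 * 0.63 * 0.88 = 89.2
Step 5: A = 89.2 t/(ha*yr)

89.2


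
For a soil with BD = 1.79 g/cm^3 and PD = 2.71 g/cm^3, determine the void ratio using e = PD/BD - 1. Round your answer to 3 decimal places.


Step 1: e = PD / BD - 1
Step 2: e = 2.71 / 1.79 - 1
Step 3: e = 1.51397 - 1
Step 4: e = 0.514

0.514


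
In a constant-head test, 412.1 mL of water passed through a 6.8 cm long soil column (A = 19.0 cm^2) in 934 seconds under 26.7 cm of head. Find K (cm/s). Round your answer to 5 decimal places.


Step 1: K = Q * L / (A * t * h)
Step 2: Numerator = 412.1 * 6.8 = 2802.28
Step 3: Denominator = 19.0 * 934 * 26.7 = 473818.2
Step 4: K = 2802.28 / 473818.2 = 0.00591 cm/s

0.00591


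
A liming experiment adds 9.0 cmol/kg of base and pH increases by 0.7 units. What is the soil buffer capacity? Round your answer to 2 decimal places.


Step 1: BC = change in base / change in pH
Step 2: BC = 9.0 / 0.7
Step 3: BC = 12.86 cmol/(kg*pH unit)

12.86


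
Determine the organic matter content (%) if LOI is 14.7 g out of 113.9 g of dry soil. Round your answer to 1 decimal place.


Step 1: OM% = 100 * LOI / sample mass
Step 2: OM = 100 * 14.7 / 113.9
Step 3: OM = 12.9%

12.9


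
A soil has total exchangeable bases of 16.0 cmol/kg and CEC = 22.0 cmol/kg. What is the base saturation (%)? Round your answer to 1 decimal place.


Step 1: BS = 100 * (sum of bases) / CEC
Step 2: BS = 100 * 16.0 / 22.0
Step 3: BS = 72.7%

72.7


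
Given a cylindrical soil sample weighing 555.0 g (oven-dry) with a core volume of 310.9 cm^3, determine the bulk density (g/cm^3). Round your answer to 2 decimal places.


Step 1: Identify the formula: BD = dry mass / volume
Step 2: Substitute values: BD = 555.0 / 310.9
Step 3: BD = 1.79 g/cm^3

1.79


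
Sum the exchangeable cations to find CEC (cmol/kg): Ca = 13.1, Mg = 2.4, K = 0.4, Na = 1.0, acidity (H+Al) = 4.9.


Step 1: CEC = Ca + Mg + K + Na + (H+Al)
Step 2: CEC = 13.1 + 2.4 + 0.4 + 1.0 + 4.9
Step 3: CEC = 21.8 cmol/kg

21.8


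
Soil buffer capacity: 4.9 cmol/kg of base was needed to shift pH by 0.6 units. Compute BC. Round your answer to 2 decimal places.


Step 1: BC = change in base / change in pH
Step 2: BC = 4.9 / 0.6
Step 3: BC = 8.17 cmol/(kg*pH unit)

8.17


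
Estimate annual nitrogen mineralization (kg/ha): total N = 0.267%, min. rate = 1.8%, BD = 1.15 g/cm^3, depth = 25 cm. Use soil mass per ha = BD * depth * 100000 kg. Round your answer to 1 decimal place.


Step 1: Soil mass per ha = BD * depth * 100000 = 1.15 * 25 * 100000 = 2875000 kg
Step 2: Total N pool = soil mass * N%/100 = 2875000 * 0.267/100 = 7676.25 kg/ha
Step 3: N mineralized = N pool * rate%/100 = 7676.25 * 1.8/100 = 138.2 kg/ha/yr

138.2


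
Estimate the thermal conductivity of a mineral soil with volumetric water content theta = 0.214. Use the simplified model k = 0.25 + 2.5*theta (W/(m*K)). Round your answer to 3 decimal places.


Step 1: k = 0.25 + 2.5 * theta
Step 2: k = 0.25 + 2.5 * 0.214
Step 3: k = 0.25 + 0.535
Step 4: k = 0.785 W/(m*K)

0.785


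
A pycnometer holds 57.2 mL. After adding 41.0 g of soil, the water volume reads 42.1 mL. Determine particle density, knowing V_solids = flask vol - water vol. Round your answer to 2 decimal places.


Step 1: Volume of solids = flask volume - water volume with soil
Step 2: V_solids = 57.2 - 42.1 = 15.1 mL
Step 3: Particle density = mass / V_solids = 41.0 / 15.1 = 2.72 g/cm^3

2.72


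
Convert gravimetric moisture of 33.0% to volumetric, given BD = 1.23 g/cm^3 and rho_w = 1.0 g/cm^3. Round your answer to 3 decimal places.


Step 1: theta = (w / 100) * BD / rho_w
Step 2: theta = (33.0 / 100) * 1.23 / 1.0
Step 3: theta = 0.33 * 1.23
Step 4: theta = 0.406

0.406


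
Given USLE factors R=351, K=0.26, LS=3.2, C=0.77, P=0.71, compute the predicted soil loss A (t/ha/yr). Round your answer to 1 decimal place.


Step 1: A = R * K * LS * C * P
Step 2: R * K = 351 * 0.26 = 91.26
Step 3: (R*K) * LS = 91.26 * 3.2 = 292.032
Step 4: * C * P = 292.032 * 0.77 * 0.71 = 159.7
Step 5: A = 159.7 t/(ha*yr)

159.7


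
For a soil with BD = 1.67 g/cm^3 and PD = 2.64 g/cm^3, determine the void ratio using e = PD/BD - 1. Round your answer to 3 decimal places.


Step 1: e = PD / BD - 1
Step 2: e = 2.64 / 1.67 - 1
Step 3: e = 1.58084 - 1
Step 4: e = 0.581

0.581


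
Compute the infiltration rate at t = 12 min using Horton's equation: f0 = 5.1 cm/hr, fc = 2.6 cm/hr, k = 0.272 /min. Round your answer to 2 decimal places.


Step 1: f = fc + (f0 - fc) * exp(-k * t)
Step 2: exp(-0.272 * 12) = 0.038235
Step 3: f = 2.6 + (5.1 - 2.6) * 0.038235
Step 4: f = 2.6 + 2.5 * 0.038235
Step 5: f = 2.7 cm/hr

2.7


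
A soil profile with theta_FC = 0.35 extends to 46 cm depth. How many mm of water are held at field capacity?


Step 1: Water (mm) = theta_FC * depth (cm) * 10
Step 2: Water = 0.35 * 46 * 10
Step 3: Water = 161.0 mm

161.0


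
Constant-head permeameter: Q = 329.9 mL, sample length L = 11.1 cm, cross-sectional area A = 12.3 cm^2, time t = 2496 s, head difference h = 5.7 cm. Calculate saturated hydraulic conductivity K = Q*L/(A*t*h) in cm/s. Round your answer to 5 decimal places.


Step 1: K = Q * L / (A * t * h)
Step 2: Numerator = 329.9 * 11.1 = 3661.89
Step 3: Denominator = 12.3 * 2496 * 5.7 = 174994.56
Step 4: K = 3661.89 / 174994.56 = 0.02093 cm/s

0.02093


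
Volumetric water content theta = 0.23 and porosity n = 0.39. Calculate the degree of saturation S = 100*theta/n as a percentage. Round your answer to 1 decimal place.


Step 1: S = 100 * theta_v / n
Step 2: S = 100 * 0.23 / 0.39
Step 3: S = 59.0%

59.0


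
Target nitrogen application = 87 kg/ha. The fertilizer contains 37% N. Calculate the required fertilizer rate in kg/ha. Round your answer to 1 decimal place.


Step 1: Fertilizer rate = target N / (N content / 100)
Step 2: Rate = 87 / (37 / 100)
Step 3: Rate = 87 / 0.37
Step 4: Rate = 235.1 kg/ha

235.1


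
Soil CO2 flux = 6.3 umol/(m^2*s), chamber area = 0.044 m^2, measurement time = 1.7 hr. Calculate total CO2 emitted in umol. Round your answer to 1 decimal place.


Step 1: Convert time to seconds: 1.7 hr * 3600 = 6120.0 s
Step 2: Total = flux * area * time_s
Step 3: Total = 6.3 * 0.044 * 6120.0
Step 4: Total = 1696.5 umol

1696.5


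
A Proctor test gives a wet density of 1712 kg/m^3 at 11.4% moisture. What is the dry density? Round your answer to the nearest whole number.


Step 1: Dry density = wet density / (1 + w/100)
Step 2: Dry density = 1712 / (1 + 11.4/100)
Step 3: Dry density = 1712 / 1.114
Step 4: Dry density = 1537 kg/m^3

1537


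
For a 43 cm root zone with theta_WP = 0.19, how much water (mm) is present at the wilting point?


Step 1: Water (mm) = theta_WP * depth * 10
Step 2: Water = 0.19 * 43 * 10
Step 3: Water = 81.7 mm

81.7


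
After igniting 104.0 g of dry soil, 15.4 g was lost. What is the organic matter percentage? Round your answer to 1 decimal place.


Step 1: OM% = 100 * LOI / sample mass
Step 2: OM = 100 * 15.4 / 104.0
Step 3: OM = 14.8%

14.8


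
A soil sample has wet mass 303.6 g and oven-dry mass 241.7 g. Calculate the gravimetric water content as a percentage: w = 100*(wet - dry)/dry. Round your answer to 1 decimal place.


Step 1: Water mass = wet - dry = 303.6 - 241.7 = 61.9 g
Step 2: w = 100 * water mass / dry mass
Step 3: w = 100 * 61.9 / 241.7 = 25.6%

25.6


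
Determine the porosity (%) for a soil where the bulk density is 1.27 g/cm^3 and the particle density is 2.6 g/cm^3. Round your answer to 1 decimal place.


Step 1: Formula: n = 100 * (1 - BD / PD)
Step 2: n = 100 * (1 - 1.27 / 2.6)
Step 3: n = 100 * (1 - 0.48846)
Step 4: n = 51.2%

51.2


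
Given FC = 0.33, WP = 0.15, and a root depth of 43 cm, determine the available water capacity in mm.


Step 1: Available water = (FC - WP) * depth * 10
Step 2: AW = (0.33 - 0.15) * 43 * 10
Step 3: AW = 0.18 * 43 * 10
Step 4: AW = 77.4 mm

77.4


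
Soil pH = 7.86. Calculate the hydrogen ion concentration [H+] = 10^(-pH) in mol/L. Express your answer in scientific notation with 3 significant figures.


Step 1: [H+] = 10^(-pH)
Step 2: [H+] = 10^(-7.86)
Step 3: [H+] = 1.38e-08 mol/L

1.38e-08


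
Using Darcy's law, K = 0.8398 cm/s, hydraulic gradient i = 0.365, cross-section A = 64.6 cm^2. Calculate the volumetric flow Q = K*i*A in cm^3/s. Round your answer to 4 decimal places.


Step 1: Apply Darcy's law: Q = K * i * A
Step 2: Q = 0.8398 * 0.365 * 64.6
Step 3: Q = 19.8016 cm^3/s

19.8016


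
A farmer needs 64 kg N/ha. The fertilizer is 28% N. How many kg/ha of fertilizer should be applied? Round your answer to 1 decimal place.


Step 1: Fertilizer rate = target N / (N content / 100)
Step 2: Rate = 64 / (28 / 100)
Step 3: Rate = 64 / 0.28
Step 4: Rate = 228.6 kg/ha

228.6


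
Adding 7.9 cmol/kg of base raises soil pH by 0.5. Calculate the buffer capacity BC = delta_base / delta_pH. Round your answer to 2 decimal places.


Step 1: BC = change in base / change in pH
Step 2: BC = 7.9 / 0.5
Step 3: BC = 15.8 cmol/(kg*pH unit)

15.8


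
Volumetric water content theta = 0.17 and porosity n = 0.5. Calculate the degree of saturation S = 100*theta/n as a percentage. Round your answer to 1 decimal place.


Step 1: S = 100 * theta_v / n
Step 2: S = 100 * 0.17 / 0.5
Step 3: S = 34.0%

34.0


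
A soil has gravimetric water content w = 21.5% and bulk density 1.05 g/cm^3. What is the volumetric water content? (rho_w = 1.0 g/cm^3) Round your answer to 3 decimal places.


Step 1: theta = (w / 100) * BD / rho_w
Step 2: theta = (21.5 / 100) * 1.05 / 1.0
Step 3: theta = 0.215 * 1.05
Step 4: theta = 0.226

0.226


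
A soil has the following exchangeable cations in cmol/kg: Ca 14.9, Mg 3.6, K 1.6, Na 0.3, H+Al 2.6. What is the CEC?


Step 1: CEC = Ca + Mg + K + Na + (H+Al)
Step 2: CEC = 14.9 + 3.6 + 1.6 + 0.3 + 2.6
Step 3: CEC = 23.0 cmol/kg

23.0


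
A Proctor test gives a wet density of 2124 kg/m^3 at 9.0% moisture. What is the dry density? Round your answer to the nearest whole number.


Step 1: Dry density = wet density / (1 + w/100)
Step 2: Dry density = 2124 / (1 + 9.0/100)
Step 3: Dry density = 2124 / 1.09
Step 4: Dry density = 1949 kg/m^3

1949


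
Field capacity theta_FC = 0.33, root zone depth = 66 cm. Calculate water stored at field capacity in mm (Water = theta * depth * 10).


Step 1: Water (mm) = theta_FC * depth (cm) * 10
Step 2: Water = 0.33 * 66 * 10
Step 3: Water = 217.8 mm

217.8


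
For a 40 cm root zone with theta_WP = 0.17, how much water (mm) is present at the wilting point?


Step 1: Water (mm) = theta_WP * depth * 10
Step 2: Water = 0.17 * 40 * 10
Step 3: Water = 68.0 mm

68.0


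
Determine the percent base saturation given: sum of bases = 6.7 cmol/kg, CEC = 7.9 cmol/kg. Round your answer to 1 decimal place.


Step 1: BS = 100 * (sum of bases) / CEC
Step 2: BS = 100 * 6.7 / 7.9
Step 3: BS = 84.8%

84.8


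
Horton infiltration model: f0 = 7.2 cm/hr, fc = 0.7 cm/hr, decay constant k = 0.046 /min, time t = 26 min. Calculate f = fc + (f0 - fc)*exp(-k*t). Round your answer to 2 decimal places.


Step 1: f = fc + (f0 - fc) * exp(-k * t)
Step 2: exp(-0.046 * 26) = 0.302401
Step 3: f = 0.7 + (7.2 - 0.7) * 0.302401
Step 4: f = 0.7 + 6.5 * 0.302401
Step 5: f = 2.67 cm/hr

2.67


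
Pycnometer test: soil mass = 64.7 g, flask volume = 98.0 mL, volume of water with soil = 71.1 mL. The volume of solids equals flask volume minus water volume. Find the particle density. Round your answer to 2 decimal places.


Step 1: Volume of solids = flask volume - water volume with soil
Step 2: V_solids = 98.0 - 71.1 = 26.9 mL
Step 3: Particle density = mass / V_solids = 64.7 / 26.9 = 2.41 g/cm^3

2.41


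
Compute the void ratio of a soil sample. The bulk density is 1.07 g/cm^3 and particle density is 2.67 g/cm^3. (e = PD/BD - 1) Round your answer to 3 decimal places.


Step 1: e = PD / BD - 1
Step 2: e = 2.67 / 1.07 - 1
Step 3: e = 2.49533 - 1
Step 4: e = 1.495

1.495


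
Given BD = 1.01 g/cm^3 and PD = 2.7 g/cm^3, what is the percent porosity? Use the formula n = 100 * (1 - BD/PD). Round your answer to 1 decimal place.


Step 1: Formula: n = 100 * (1 - BD / PD)
Step 2: n = 100 * (1 - 1.01 / 2.7)
Step 3: n = 100 * (1 - 0.37407)
Step 4: n = 62.6%

62.6


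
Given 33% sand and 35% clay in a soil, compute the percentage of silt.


Step 1: sand + silt + clay = 100%
Step 2: silt = 100 - sand - clay
Step 3: silt = 100 - 33 - 35
Step 4: silt = 32%

32


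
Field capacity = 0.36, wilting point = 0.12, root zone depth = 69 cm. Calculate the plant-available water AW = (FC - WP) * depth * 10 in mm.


Step 1: Available water = (FC - WP) * depth * 10
Step 2: AW = (0.36 - 0.12) * 69 * 10
Step 3: AW = 0.24 * 69 * 10
Step 4: AW = 165.6 mm

165.6


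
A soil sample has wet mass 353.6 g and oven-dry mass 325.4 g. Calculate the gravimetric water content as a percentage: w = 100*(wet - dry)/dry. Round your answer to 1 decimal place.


Step 1: Water mass = wet - dry = 353.6 - 325.4 = 28.2 g
Step 2: w = 100 * water mass / dry mass
Step 3: w = 100 * 28.2 / 325.4 = 8.7%

8.7


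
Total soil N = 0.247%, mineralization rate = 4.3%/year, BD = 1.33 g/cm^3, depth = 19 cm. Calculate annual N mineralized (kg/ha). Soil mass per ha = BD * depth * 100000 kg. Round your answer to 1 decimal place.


Step 1: Soil mass per ha = BD * depth * 100000 = 1.33 * 19 * 100000 = 2527000 kg
Step 2: Total N pool = soil mass * N%/100 = 2527000 * 0.247/100 = 6241.69 kg/ha
Step 3: N mineralized = N pool * rate%/100 = 6241.69 * 4.3/100 = 268.4 kg/ha/yr

268.4


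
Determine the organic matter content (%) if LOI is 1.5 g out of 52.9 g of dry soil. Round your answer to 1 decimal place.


Step 1: OM% = 100 * LOI / sample mass
Step 2: OM = 100 * 1.5 / 52.9
Step 3: OM = 2.8%

2.8


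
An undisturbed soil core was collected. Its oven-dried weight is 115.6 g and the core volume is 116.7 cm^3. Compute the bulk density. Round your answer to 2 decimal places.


Step 1: Identify the formula: BD = dry mass / volume
Step 2: Substitute values: BD = 115.6 / 116.7
Step 3: BD = 0.99 g/cm^3

0.99


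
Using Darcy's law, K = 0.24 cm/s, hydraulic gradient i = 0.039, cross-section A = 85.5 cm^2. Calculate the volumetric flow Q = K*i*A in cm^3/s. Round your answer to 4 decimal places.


Step 1: Apply Darcy's law: Q = K * i * A
Step 2: Q = 0.24 * 0.039 * 85.5
Step 3: Q = 0.8003 cm^3/s

0.8003


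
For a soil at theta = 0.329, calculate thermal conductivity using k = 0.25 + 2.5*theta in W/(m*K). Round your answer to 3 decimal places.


Step 1: k = 0.25 + 2.5 * theta
Step 2: k = 0.25 + 2.5 * 0.329
Step 3: k = 0.25 + 0.823
Step 4: k = 1.073 W/(m*K)

1.073


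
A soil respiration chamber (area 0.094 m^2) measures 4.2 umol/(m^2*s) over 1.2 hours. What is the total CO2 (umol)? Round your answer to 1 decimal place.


Step 1: Convert time to seconds: 1.2 hr * 3600 = 4320.0 s
Step 2: Total = flux * area * time_s
Step 3: Total = 4.2 * 0.094 * 4320.0
Step 4: Total = 1705.5 umol

1705.5


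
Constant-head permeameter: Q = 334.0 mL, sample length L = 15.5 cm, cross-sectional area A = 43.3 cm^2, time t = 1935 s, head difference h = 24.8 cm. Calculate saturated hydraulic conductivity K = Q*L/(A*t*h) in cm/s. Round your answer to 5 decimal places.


Step 1: K = Q * L / (A * t * h)
Step 2: Numerator = 334.0 * 15.5 = 5177.0
Step 3: Denominator = 43.3 * 1935 * 24.8 = 2077880.4
Step 4: K = 5177.0 / 2077880.4 = 0.00249 cm/s

0.00249


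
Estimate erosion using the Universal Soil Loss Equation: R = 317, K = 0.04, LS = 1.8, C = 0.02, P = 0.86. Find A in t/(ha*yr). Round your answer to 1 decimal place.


Step 1: A = R * K * LS * C * P
Step 2: R * K = 317 * 0.04 = 12.68
Step 3: (R*K) * LS = 12.68 * 1.8 = 22.824
Step 4: * C * P = 22.824 * 0.02 * 0.86 = 0.4
Step 5: A = 0.4 t/(ha*yr)

0.4


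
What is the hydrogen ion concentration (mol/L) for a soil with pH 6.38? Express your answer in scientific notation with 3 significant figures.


Step 1: [H+] = 10^(-pH)
Step 2: [H+] = 10^(-6.38)
Step 3: [H+] = 4.17e-07 mol/L

4.17e-07


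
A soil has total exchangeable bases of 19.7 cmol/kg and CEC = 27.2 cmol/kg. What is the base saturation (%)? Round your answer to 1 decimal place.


Step 1: BS = 100 * (sum of bases) / CEC
Step 2: BS = 100 * 19.7 / 27.2
Step 3: BS = 72.4%

72.4


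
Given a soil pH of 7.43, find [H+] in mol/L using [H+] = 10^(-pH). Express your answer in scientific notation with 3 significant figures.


Step 1: [H+] = 10^(-pH)
Step 2: [H+] = 10^(-7.43)
Step 3: [H+] = 3.72e-08 mol/L

3.72e-08


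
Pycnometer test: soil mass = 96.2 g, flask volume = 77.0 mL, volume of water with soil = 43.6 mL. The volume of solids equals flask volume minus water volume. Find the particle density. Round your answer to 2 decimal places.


Step 1: Volume of solids = flask volume - water volume with soil
Step 2: V_solids = 77.0 - 43.6 = 33.4 mL
Step 3: Particle density = mass / V_solids = 96.2 / 33.4 = 2.88 g/cm^3

2.88


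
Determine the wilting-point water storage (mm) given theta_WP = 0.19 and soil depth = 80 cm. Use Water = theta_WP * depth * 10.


Step 1: Water (mm) = theta_WP * depth * 10
Step 2: Water = 0.19 * 80 * 10
Step 3: Water = 152.0 mm

152.0


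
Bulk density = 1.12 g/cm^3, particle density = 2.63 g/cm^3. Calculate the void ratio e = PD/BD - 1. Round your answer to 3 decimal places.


Step 1: e = PD / BD - 1
Step 2: e = 2.63 / 1.12 - 1
Step 3: e = 2.34821 - 1
Step 4: e = 1.348

1.348


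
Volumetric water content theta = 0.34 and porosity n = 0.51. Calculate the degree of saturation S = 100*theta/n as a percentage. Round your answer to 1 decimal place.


Step 1: S = 100 * theta_v / n
Step 2: S = 100 * 0.34 / 0.51
Step 3: S = 66.7%

66.7


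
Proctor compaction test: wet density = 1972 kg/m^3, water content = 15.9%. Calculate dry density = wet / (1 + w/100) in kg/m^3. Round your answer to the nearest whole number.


Step 1: Dry density = wet density / (1 + w/100)
Step 2: Dry density = 1972 / (1 + 15.9/100)
Step 3: Dry density = 1972 / 1.159
Step 4: Dry density = 1701 kg/m^3

1701


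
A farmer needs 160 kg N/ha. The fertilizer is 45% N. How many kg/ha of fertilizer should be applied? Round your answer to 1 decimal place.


Step 1: Fertilizer rate = target N / (N content / 100)
Step 2: Rate = 160 / (45 / 100)
Step 3: Rate = 160 / 0.45
Step 4: Rate = 355.6 kg/ha

355.6


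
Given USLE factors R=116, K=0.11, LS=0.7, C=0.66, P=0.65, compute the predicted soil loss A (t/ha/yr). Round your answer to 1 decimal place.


Step 1: A = R * K * LS * C * P
Step 2: R * K = 116 * 0.11 = 12.76
Step 3: (R*K) * LS = 12.76 * 0.7 = 8.932
Step 4: * C * P = 8.932 * 0.66 * 0.65 = 3.8
Step 5: A = 3.8 t/(ha*yr)

3.8


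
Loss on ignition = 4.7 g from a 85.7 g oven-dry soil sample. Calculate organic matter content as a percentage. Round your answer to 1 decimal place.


Step 1: OM% = 100 * LOI / sample mass
Step 2: OM = 100 * 4.7 / 85.7
Step 3: OM = 5.5%

5.5


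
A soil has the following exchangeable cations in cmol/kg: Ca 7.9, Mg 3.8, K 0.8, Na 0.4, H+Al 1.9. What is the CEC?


Step 1: CEC = Ca + Mg + K + Na + (H+Al)
Step 2: CEC = 7.9 + 3.8 + 0.8 + 0.4 + 1.9
Step 3: CEC = 14.8 cmol/kg

14.8


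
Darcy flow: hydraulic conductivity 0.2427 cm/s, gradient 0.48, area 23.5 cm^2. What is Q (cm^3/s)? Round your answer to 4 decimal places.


Step 1: Apply Darcy's law: Q = K * i * A
Step 2: Q = 0.2427 * 0.48 * 23.5
Step 3: Q = 2.7377 cm^3/s

2.7377


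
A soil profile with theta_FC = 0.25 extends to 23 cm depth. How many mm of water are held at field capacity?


Step 1: Water (mm) = theta_FC * depth (cm) * 10
Step 2: Water = 0.25 * 23 * 10
Step 3: Water = 57.5 mm

57.5


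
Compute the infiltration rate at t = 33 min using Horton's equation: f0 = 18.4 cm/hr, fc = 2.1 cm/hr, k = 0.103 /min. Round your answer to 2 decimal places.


Step 1: f = fc + (f0 - fc) * exp(-k * t)
Step 2: exp(-0.103 * 33) = 0.033407
Step 3: f = 2.1 + (18.4 - 2.1) * 0.033407
Step 4: f = 2.1 + 16.3 * 0.033407
Step 5: f = 2.64 cm/hr

2.64


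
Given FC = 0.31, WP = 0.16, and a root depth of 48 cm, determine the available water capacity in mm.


Step 1: Available water = (FC - WP) * depth * 10
Step 2: AW = (0.31 - 0.16) * 48 * 10
Step 3: AW = 0.15 * 48 * 10
Step 4: AW = 72.0 mm

72.0


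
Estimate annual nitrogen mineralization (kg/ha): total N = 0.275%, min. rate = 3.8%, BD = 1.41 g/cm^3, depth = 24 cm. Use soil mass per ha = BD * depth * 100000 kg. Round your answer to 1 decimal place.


Step 1: Soil mass per ha = BD * depth * 100000 = 1.41 * 24 * 100000 = 3384000 kg
Step 2: Total N pool = soil mass * N%/100 = 3384000 * 0.275/100 = 9306.0 kg/ha
Step 3: N mineralized = N pool * rate%/100 = 9306.0 * 3.8/100 = 353.6 kg/ha/yr

353.6


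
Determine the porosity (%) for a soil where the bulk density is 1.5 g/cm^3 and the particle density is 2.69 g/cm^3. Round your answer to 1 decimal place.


Step 1: Formula: n = 100 * (1 - BD / PD)
Step 2: n = 100 * (1 - 1.5 / 2.69)
Step 3: n = 100 * (1 - 0.55762)
Step 4: n = 44.2%

44.2


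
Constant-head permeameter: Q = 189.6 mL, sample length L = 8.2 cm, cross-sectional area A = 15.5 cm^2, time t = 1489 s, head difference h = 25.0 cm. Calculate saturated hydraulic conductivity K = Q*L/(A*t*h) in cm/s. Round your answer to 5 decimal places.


Step 1: K = Q * L / (A * t * h)
Step 2: Numerator = 189.6 * 8.2 = 1554.72
Step 3: Denominator = 15.5 * 1489 * 25.0 = 576987.5
Step 4: K = 1554.72 / 576987.5 = 0.00269 cm/s

0.00269


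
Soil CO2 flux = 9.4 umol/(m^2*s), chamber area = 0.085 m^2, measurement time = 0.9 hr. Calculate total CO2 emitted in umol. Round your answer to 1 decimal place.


Step 1: Convert time to seconds: 0.9 hr * 3600 = 3240.0 s
Step 2: Total = flux * area * time_s
Step 3: Total = 9.4 * 0.085 * 3240.0
Step 4: Total = 2588.8 umol

2588.8


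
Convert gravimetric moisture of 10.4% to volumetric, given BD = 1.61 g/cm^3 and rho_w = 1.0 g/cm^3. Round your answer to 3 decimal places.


Step 1: theta = (w / 100) * BD / rho_w
Step 2: theta = (10.4 / 100) * 1.61 / 1.0
Step 3: theta = 0.104 * 1.61
Step 4: theta = 0.167

0.167


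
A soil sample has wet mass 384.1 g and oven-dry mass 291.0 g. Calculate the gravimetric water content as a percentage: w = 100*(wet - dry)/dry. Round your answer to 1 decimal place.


Step 1: Water mass = wet - dry = 384.1 - 291.0 = 93.1 g
Step 2: w = 100 * water mass / dry mass
Step 3: w = 100 * 93.1 / 291.0 = 32.0%

32.0


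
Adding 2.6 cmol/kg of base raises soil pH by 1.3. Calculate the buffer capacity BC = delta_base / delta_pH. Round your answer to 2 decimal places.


Step 1: BC = change in base / change in pH
Step 2: BC = 2.6 / 1.3
Step 3: BC = 2.0 cmol/(kg*pH unit)

2.0


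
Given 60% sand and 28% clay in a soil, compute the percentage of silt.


Step 1: sand + silt + clay = 100%
Step 2: silt = 100 - sand - clay
Step 3: silt = 100 - 60 - 28
Step 4: silt = 12%

12


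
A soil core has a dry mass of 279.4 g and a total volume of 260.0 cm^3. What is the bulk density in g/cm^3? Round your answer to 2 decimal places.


Step 1: Identify the formula: BD = dry mass / volume
Step 2: Substitute values: BD = 279.4 / 260.0
Step 3: BD = 1.07 g/cm^3

1.07


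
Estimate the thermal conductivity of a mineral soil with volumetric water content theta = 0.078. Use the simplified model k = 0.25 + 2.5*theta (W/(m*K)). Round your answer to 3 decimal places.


Step 1: k = 0.25 + 2.5 * theta
Step 2: k = 0.25 + 2.5 * 0.078
Step 3: k = 0.25 + 0.195
Step 4: k = 0.445 W/(m*K)

0.445


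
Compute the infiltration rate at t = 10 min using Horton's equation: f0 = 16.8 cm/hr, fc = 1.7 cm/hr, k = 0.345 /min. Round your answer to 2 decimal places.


Step 1: f = fc + (f0 - fc) * exp(-k * t)
Step 2: exp(-0.345 * 10) = 0.031746
Step 3: f = 1.7 + (16.8 - 1.7) * 0.031746
Step 4: f = 1.7 + 15.1 * 0.031746
Step 5: f = 2.18 cm/hr

2.18


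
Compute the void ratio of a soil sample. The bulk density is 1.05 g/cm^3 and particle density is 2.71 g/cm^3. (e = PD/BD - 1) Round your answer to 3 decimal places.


Step 1: e = PD / BD - 1
Step 2: e = 2.71 / 1.05 - 1
Step 3: e = 2.58095 - 1
Step 4: e = 1.581

1.581


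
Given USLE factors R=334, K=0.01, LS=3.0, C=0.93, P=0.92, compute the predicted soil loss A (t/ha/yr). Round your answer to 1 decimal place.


Step 1: A = R * K * LS * C * P
Step 2: R * K = 334 * 0.01 = 3.34
Step 3: (R*K) * LS = 3.34 * 3.0 = 10.02
Step 4: * C * P = 10.02 * 0.93 * 0.92 = 8.6
Step 5: A = 8.6 t/(ha*yr)

8.6


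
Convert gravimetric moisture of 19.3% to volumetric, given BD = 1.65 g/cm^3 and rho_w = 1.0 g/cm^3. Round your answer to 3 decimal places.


Step 1: theta = (w / 100) * BD / rho_w
Step 2: theta = (19.3 / 100) * 1.65 / 1.0
Step 3: theta = 0.193 * 1.65
Step 4: theta = 0.318

0.318


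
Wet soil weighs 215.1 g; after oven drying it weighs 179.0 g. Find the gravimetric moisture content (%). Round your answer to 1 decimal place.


Step 1: Water mass = wet - dry = 215.1 - 179.0 = 36.1 g
Step 2: w = 100 * water mass / dry mass
Step 3: w = 100 * 36.1 / 179.0 = 20.2%

20.2


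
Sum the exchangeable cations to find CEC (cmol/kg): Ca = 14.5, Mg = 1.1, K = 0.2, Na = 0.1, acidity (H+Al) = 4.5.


Step 1: CEC = Ca + Mg + K + Na + (H+Al)
Step 2: CEC = 14.5 + 1.1 + 0.2 + 0.1 + 4.5
Step 3: CEC = 20.4 cmol/kg

20.4


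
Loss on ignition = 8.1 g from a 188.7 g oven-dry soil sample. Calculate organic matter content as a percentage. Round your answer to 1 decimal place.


Step 1: OM% = 100 * LOI / sample mass
Step 2: OM = 100 * 8.1 / 188.7
Step 3: OM = 4.3%

4.3


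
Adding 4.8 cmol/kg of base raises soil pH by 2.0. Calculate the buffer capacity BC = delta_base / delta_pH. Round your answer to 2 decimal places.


Step 1: BC = change in base / change in pH
Step 2: BC = 4.8 / 2.0
Step 3: BC = 2.4 cmol/(kg*pH unit)

2.4


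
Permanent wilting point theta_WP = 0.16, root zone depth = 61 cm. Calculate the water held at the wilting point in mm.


Step 1: Water (mm) = theta_WP * depth * 10
Step 2: Water = 0.16 * 61 * 10
Step 3: Water = 97.6 mm

97.6


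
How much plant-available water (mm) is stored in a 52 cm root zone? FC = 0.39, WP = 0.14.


Step 1: Available water = (FC - WP) * depth * 10
Step 2: AW = (0.39 - 0.14) * 52 * 10
Step 3: AW = 0.25 * 52 * 10
Step 4: AW = 130.0 mm

130.0


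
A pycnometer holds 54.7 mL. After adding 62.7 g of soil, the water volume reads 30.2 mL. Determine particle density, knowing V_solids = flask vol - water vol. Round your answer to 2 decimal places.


Step 1: Volume of solids = flask volume - water volume with soil
Step 2: V_solids = 54.7 - 30.2 = 24.5 mL
Step 3: Particle density = mass / V_solids = 62.7 / 24.5 = 2.56 g/cm^3

2.56


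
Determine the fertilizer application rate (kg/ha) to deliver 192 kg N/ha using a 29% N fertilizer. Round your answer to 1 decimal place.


Step 1: Fertilizer rate = target N / (N content / 100)
Step 2: Rate = 192 / (29 / 100)
Step 3: Rate = 192 / 0.29
Step 4: Rate = 662.1 kg/ha

662.1


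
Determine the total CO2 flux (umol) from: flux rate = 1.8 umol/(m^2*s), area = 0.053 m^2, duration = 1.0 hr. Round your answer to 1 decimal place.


Step 1: Convert time to seconds: 1.0 hr * 3600 = 3600.0 s
Step 2: Total = flux * area * time_s
Step 3: Total = 1.8 * 0.053 * 3600.0
Step 4: Total = 343.4 umol

343.4


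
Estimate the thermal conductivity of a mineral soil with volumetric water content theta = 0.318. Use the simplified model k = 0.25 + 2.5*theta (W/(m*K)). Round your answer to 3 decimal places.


Step 1: k = 0.25 + 2.5 * theta
Step 2: k = 0.25 + 2.5 * 0.318
Step 3: k = 0.25 + 0.795
Step 4: k = 1.045 W/(m*K)

1.045


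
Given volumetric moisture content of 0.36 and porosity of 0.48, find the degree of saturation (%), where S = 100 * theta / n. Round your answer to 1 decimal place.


Step 1: S = 100 * theta_v / n
Step 2: S = 100 * 0.36 / 0.48
Step 3: S = 75.0%

75.0


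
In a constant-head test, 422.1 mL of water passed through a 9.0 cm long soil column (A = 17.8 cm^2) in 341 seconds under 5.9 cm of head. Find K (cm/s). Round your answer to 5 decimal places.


Step 1: K = Q * L / (A * t * h)
Step 2: Numerator = 422.1 * 9.0 = 3798.9
Step 3: Denominator = 17.8 * 341 * 5.9 = 35811.82
Step 4: K = 3798.9 / 35811.82 = 0.10608 cm/s

0.10608


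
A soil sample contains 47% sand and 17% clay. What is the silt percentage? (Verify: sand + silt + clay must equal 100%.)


Step 1: sand + silt + clay = 100%
Step 2: silt = 100 - sand - clay
Step 3: silt = 100 - 47 - 17
Step 4: silt = 36%

36


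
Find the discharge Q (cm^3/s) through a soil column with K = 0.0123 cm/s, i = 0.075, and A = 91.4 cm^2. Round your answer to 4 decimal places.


Step 1: Apply Darcy's law: Q = K * i * A
Step 2: Q = 0.0123 * 0.075 * 91.4
Step 3: Q = 0.0843 cm^3/s

0.0843


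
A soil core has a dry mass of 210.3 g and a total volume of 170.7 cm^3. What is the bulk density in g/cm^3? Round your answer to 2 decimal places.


Step 1: Identify the formula: BD = dry mass / volume
Step 2: Substitute values: BD = 210.3 / 170.7
Step 3: BD = 1.23 g/cm^3

1.23


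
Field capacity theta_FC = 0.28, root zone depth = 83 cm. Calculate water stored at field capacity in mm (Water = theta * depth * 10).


Step 1: Water (mm) = theta_FC * depth (cm) * 10
Step 2: Water = 0.28 * 83 * 10
Step 3: Water = 232.4 mm

232.4


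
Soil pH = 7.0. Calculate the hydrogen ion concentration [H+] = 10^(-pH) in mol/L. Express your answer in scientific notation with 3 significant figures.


Step 1: [H+] = 10^(-pH)
Step 2: [H+] = 10^(-7.0)
Step 3: [H+] = 1.00e-07 mol/L

1.00e-07


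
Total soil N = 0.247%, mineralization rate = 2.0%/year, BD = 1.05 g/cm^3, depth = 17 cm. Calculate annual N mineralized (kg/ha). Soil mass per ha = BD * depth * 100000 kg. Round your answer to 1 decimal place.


Step 1: Soil mass per ha = BD * depth * 100000 = 1.05 * 17 * 100000 = 1785000 kg
Step 2: Total N pool = soil mass * N%/100 = 1785000 * 0.247/100 = 4408.95 kg/ha
Step 3: N mineralized = N pool * rate%/100 = 4408.95 * 2.0/100 = 88.2 kg/ha/yr

88.2


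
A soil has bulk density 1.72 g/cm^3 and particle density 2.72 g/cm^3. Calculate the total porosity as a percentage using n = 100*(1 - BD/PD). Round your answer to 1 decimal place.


Step 1: Formula: n = 100 * (1 - BD / PD)
Step 2: n = 100 * (1 - 1.72 / 2.72)
Step 3: n = 100 * (1 - 0.63235)
Step 4: n = 36.8%

36.8


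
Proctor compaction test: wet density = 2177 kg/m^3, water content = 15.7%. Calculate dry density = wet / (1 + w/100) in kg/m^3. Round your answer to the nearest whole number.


Step 1: Dry density = wet density / (1 + w/100)
Step 2: Dry density = 2177 / (1 + 15.7/100)
Step 3: Dry density = 2177 / 1.157
Step 4: Dry density = 1882 kg/m^3

1882


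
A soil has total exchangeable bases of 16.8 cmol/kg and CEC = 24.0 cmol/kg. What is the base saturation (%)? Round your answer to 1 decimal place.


Step 1: BS = 100 * (sum of bases) / CEC
Step 2: BS = 100 * 16.8 / 24.0
Step 3: BS = 70.0%

70.0


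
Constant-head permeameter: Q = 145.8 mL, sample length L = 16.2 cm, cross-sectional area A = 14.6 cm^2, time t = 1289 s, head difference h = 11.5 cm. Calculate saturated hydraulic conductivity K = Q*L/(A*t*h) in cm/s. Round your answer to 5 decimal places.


Step 1: K = Q * L / (A * t * h)
Step 2: Numerator = 145.8 * 16.2 = 2361.96
Step 3: Denominator = 14.6 * 1289 * 11.5 = 216423.1
Step 4: K = 2361.96 / 216423.1 = 0.01091 cm/s

0.01091


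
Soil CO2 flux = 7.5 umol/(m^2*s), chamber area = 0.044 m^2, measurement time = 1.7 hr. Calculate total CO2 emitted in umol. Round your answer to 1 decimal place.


Step 1: Convert time to seconds: 1.7 hr * 3600 = 6120.0 s
Step 2: Total = flux * area * time_s
Step 3: Total = 7.5 * 0.044 * 6120.0
Step 4: Total = 2019.6 umol

2019.6


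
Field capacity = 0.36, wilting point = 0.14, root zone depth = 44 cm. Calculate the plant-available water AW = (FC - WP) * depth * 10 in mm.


Step 1: Available water = (FC - WP) * depth * 10
Step 2: AW = (0.36 - 0.14) * 44 * 10
Step 3: AW = 0.22 * 44 * 10
Step 4: AW = 96.8 mm

96.8


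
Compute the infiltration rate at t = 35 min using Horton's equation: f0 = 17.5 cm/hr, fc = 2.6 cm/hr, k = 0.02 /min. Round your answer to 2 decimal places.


Step 1: f = fc + (f0 - fc) * exp(-k * t)
Step 2: exp(-0.02 * 35) = 0.496585
Step 3: f = 2.6 + (17.5 - 2.6) * 0.496585
Step 4: f = 2.6 + 14.9 * 0.496585
Step 5: f = 10.0 cm/hr

10.0
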